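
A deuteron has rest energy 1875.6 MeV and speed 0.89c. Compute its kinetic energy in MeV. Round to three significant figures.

2240 MeV

Lorentz factor: γ = (1 − 0.7921)^(−1/2) = 2.1932.
Kinetic energy: K = (γ − 1)mc² = (2.1932 − 1) × 1875.6 MeV = 1.1932 × 1875.6 = 2240 MeV.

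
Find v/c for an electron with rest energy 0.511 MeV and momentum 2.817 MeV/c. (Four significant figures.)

βγ = pc/(mc²) = 2.817/0.511 = 5.5127.
Since γ² = 1 + (βγ)² = 31.3899, γ = √31.3899 = 5.60267, and β = (βγ)/γ = 5.5127/5.60267 = 0.9839.

0.9839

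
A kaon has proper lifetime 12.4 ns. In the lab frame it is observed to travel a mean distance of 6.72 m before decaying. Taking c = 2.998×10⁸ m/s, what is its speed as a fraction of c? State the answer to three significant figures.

Lab distance = (lab lifetime)·v = γτ·βc, so βγ = d/(cτ) = 6.720/(2.998×10⁸ × 1.240×10^-8) = 1.8077.
With βγ = 1.8077: γ² = 1 + (βγ)² = 4.26778, and β = (βγ)/γ = 1.8077/2.06586 = 0.875.

0.875c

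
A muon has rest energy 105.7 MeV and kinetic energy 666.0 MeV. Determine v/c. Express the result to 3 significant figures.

K = (γ−1)mc², so γ = 1 + 666.0/105.7 = 7.3009.
Then v/c = √(1 − γ⁻²) = √(1 − 0.0187606) = √0.9812394 = 0.991.

0.991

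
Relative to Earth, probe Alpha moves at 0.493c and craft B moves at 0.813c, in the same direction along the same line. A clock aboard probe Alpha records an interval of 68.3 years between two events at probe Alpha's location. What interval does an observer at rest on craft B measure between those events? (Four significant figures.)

Transform probe Alpha's velocity into craft B's frame: (0.493 − 0.813)/(1 − 0.493·0.813) = −0.32/0.599191, so the relative speed is 0.53405c.
γ for this relative speed: γ = 1/√(1 − 0.285209) = 1.1828.
The clock on probe Alpha records proper time, so craft B measures Δt = γΔτ = 1.1828 × 68.3 = 80.79 years.

80.79 years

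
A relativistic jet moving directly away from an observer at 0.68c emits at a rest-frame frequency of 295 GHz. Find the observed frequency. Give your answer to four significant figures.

Relativistic Doppler (source moving away): f_obs = f_src · √((1−β)/(1+β)).
With β = 0.68: factor = √(0.32/1.68) = 0.43644.
f_obs = 295 × 0.43644 = 128.7 GHz.

128.7 GHz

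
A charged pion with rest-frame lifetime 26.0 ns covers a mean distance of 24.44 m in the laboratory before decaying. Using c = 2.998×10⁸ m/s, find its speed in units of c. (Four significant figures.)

0.9527c

Lab distance = (lab lifetime)·v = γτ·βc, so βγ = d/(cτ) = 24.44/(2.998×10⁸ × 2.600×10^-8) = 3.1354.
With βγ = 3.1354: γ² = 1 + (βγ)² = 10.83073, and β = (βγ)/γ = 3.1354/3.29101 = 0.9527.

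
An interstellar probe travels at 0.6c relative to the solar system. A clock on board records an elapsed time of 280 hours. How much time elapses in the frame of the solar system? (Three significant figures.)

γ = 1/√(1 − β²) = 1/√(1 − 0.36) = 1/√0.64 = 1/0.8 = 1.25.
The onboard clock measures proper time, so the interval in the rest frame of the solar system is dilated: Δt = γ·Δτ = 1.25 × 280 hours = 350 hours.

350 hours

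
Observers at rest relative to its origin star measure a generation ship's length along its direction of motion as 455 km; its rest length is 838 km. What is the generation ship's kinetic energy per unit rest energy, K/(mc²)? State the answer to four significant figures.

0.8418

From L = L₀/γ: γ = 838/455 = 1.84176.
Since K = (γ−1)mc², K/(mc²) = 1.84176 − 1 = 0.8418.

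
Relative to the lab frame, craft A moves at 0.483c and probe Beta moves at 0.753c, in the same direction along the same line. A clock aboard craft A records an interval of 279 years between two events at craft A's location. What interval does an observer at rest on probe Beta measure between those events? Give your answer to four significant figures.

308.1 years

Transform craft A's velocity into probe Beta's frame: (0.483 − 0.753)/(1 − 0.483·0.753) = −0.27/0.636301, so the relative speed is 0.42433c.
At |u| = 0.42433c, γ = (1 − 0.180056)^(−1/2) = 1.1044.
The clock on craft A records proper time, so probe Beta measures Δt = γΔτ = 1.1044 × 279 = 308.1 years.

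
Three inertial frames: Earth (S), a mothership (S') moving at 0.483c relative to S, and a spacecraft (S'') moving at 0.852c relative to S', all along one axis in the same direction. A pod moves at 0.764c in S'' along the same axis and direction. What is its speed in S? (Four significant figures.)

0.9926c

Compose velocities in two stages. Stage 1 (into S'): u₁ = (0.764+0.852)/(1+0.764×0.852) = 0.97884.
Stage 2 (into S): u = (0.97884+0.483)/(1+0.97884×0.483) = 0.99257, so the speed is 0.9926c.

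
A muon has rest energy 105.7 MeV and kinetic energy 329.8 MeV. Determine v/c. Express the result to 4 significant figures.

0.9701

K = (γ−1)mc², so γ = 1 + 329.8/105.7 = 4.1202.
Then v/c = √(1 − γ⁻²) = √(1 − 0.0589065) = √0.9410935 = 0.9701.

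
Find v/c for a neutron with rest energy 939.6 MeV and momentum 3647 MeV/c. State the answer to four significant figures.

βγ = pc/(mc²) = 3647/939.6 = 3.8814.
Since γ² = 1 + (βγ)² = 16.0653, γ = √16.0653 = 4.00815, and β = (βγ)/γ = 3.8814/4.00815 = 0.9684.

0.9684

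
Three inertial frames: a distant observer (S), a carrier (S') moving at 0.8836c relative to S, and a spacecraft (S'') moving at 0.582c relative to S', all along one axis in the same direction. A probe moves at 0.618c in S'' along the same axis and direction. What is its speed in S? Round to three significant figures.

First combine the probe and spacecraft (S''→S'): u₁ = (0.618 + 0.582)/(1 + 0.618×0.582) = 1.2/1.359676 = 0.88256.
Then combine with the carrier (S'→S): u = (0.88256 + 0.8836)/(1 + 0.88256×0.8836) = 1.76616/1.779830016 = 0.99232.

0.992c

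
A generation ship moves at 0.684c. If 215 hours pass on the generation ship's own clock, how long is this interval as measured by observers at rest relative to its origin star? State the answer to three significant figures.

295 hours

Lorentz factor: γ = (1 − 0.467856)^(−1/2) = 1.3708.
Time dilation: Δt = γ·Δτ = 1.3708 × 215 = 295 hours.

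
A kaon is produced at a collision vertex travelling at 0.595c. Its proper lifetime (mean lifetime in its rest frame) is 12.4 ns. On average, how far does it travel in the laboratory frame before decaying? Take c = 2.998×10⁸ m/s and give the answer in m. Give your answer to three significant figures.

2.75 m

γ = 1/√(1 − β²) = 1/√(1 − 0.354025) = 1/√0.645975 = 1/0.803726 = 1.2442.
Lab-frame lifetime: Δt = γτ = 1.2442 × 12.4 ns = 15.428 ns.
Distance: d = vΔt = 0.595 × 2.998×10⁸ m/s × 1.5428×10^-8 s = 2.75 m.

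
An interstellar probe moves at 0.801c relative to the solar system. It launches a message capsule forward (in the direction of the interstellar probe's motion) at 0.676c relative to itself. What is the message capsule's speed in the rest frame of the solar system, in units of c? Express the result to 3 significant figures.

0.958c

In units of c, u = (u' + v)/(1 + u'v) with u' = 0.676 and v = 0.801.
Numerator: 0.676 + 0.801 = 1.477. Denominator: 1 + (0.676)(0.801) = 1.541476.
u = 1.477/1.541476 = 0.95817, so the speed is 0.958c.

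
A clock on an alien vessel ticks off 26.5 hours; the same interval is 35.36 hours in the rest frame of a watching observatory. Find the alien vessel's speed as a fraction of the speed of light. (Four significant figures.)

0.6621c

γ = Δt/Δτ = 35.36/26.5 = 1.3343.
β = √(1 − 1/γ²) = √(1 − 0.561685) = √0.438315 = 0.6621.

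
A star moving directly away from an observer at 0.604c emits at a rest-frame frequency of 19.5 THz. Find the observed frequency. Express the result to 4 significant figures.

Relativistic Doppler (source moving away): f_obs = f_src · √((1−β)/(1+β)).
With β = 0.604: factor = √(0.396/1.604) = 0.49687.
f_obs = 19.5 × 0.49687 = 9.689 THz.

9.689 THz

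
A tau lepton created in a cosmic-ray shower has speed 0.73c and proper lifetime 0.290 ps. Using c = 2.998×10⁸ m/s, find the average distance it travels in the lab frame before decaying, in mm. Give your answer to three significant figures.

0.0929 mm

γ = 1/√(1 − β²) = 1/√(1 − 0.5329) = 1/√0.4671 = 1/0.683447 = 1.4632.
Lab-frame lifetime: Δt = γτ = 1.4632 × 0.290 ps = 0.42433 ps.
Distance: d = vΔt = 0.73 × 2.998×10⁸ m/s × 4.2433×10^-13 s = 9.29×10^-5 m = 0.0929 mm.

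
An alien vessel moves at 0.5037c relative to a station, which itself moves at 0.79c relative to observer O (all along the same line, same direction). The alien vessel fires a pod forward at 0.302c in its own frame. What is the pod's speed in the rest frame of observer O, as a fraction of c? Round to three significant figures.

0.959c

First combine the pod and alien vessel (S''→S'): u₁ = (0.302 + 0.5037)/(1 + 0.302×0.5037) = 0.8057/1.1521174 = 0.69932.
Then combine with the station (S'→S): u = (0.69932 + 0.79)/(1 + 0.69932×0.79) = 1.48932/1.5524628 = 0.95933.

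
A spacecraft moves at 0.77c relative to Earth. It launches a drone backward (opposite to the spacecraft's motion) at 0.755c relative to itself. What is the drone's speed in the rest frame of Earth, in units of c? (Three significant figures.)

0.0358c

Relativistic velocity addition: u = (u' + v)/(1 + u'v/c²), with u' = −0.755c and v = 0.77c.
Numerator: −0.755 + 0.77 = 0.015. Denominator: 1 + (−0.755)(0.77) = 0.41865.
u = 0.015/0.41865 = 0.035829, so the speed is 0.0358c.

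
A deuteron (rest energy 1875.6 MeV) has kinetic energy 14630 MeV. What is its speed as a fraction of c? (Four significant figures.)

γ = 1 + K/(mc²) = 1 + 14630/1875.6 = 8.8002.
β = √(1 − 1/γ²) = √(1 − 0.0129126) = √0.9870874 = 0.9935.

0.9935c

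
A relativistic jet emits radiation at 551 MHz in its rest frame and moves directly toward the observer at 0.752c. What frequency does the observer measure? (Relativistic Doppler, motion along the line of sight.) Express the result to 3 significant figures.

1460 MHz

Relativistic Doppler (source moving toward): f_obs = f_src · √((1+β)/(1−β)).
With β = 0.752: factor = √(1.752/0.248) = 2.6579.
f_obs = 551 × 2.6579 = 1460 MHz.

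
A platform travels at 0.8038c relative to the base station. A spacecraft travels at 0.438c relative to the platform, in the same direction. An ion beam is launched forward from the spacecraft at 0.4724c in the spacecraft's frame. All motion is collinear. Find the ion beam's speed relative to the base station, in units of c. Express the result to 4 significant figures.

0.9700c

First combine the ion beam and spacecraft (S''→S'): u₁ = (0.4724 + 0.438)/(1 + 0.4724×0.438) = 0.9104/1.2069112 = 0.75432.
Then combine with the platform (S'→S): u = (0.75432 + 0.8038)/(1 + 0.75432×0.8038) = 1.55812/1.606322416 = 0.96999.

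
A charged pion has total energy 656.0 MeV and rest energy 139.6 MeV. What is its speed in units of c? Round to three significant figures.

γ = E/(mc²) = 656.0/139.6 = 4.6991.
β = √(1 − 1/γ²) = √(1 − 0.0452867) = √0.9547133 = 0.977.

0.977c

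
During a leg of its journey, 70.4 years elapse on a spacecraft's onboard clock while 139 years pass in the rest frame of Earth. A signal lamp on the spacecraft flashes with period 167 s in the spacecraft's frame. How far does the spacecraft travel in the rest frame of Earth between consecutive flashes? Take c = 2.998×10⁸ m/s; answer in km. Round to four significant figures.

γ = Δt/Δτ = 139/70.4 = 1.97443.
β = √(1 − 1/γ²) = 0.86225. Lab-frame period = γτ = 1.97443×167 s = 329.73 s. Distance = βc × γτ = 0.86225 × 2.998×10⁸ m/s × 329.73 s = 8.5236×10^10 m = 8.524×10^7 km.

8.524×10^7 km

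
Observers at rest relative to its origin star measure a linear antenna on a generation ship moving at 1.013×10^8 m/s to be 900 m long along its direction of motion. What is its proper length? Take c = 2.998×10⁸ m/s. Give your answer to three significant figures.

β = v/c = (1.013×10^8 m/s)/(2.998×10⁸ m/s) = 0.337892.
β² = 0.114171, so γ = 1/√0.885829 = 1.0625.
Proper length: L₀ = γ·L = 1.0625 × 900 = 956 m.

956 m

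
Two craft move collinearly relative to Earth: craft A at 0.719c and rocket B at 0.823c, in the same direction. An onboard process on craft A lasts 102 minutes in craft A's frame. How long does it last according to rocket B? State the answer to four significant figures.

105.5 minutes

Speed of craft A in rocket B's frame: u = (v_A − v_B)/(1 − v_A v_B/c²) = (0.719 − 0.823)/(1 − 0.719×0.823) = −0.104/0.408263 = −0.25474; |u| = 0.25474c.
γ for this relative speed: γ = 1/√(1 − 0.0648925) = 1.0341.
Craft A's interval is proper; time dilation gives Δt_B = γΔτ = 1.0341 × 102 minutes = 105.5 minutes.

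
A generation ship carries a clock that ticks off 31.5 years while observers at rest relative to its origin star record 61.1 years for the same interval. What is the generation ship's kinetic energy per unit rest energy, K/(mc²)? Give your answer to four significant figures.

γ = Δt/Δτ = 61.1/31.5 = 1.93968.
Since K = (γ−1)mc², K/(mc²) = 1.93968 − 1 = 0.9397.

0.9397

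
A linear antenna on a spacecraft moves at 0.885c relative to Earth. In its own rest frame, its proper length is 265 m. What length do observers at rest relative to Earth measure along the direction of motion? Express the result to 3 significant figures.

123 m

Lorentz factor: γ = (1 − 0.783225)^(−1/2) = 2.1478.
Length contraction: L = L₀/γ = 265/2.1478 = 123 m.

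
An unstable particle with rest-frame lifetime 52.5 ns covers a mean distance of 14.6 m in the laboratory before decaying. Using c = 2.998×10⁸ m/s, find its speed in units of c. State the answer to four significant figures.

d = βγcτ ⇒ βγ = d/(cτ) = 14.60 m / (15.7395 m) = 0.9276.
β = (βγ)/√(1+(βγ)²) = 0.9276/√1.860442 = 0.6801.

0.6801c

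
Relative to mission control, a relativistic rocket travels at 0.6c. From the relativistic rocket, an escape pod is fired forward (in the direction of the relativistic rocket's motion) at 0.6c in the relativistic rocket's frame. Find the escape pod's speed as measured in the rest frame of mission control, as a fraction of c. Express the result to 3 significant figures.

In units of c, u = (u' + v)/(1 + u'v) with u' = 0.6 and v = 0.6.
Numerator: 0.6 + 0.6 = 1.2. Denominator: 1 + (0.6)(0.6) = 1.36.
u = 1.2/1.36 = 0.88235, so the speed is 0.882c.

0.882c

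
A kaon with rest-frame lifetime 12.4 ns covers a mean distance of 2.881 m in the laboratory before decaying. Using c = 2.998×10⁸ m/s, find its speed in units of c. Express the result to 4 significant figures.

Let x = d/(cτ) = 2.881 m / (2.998×10⁸ m/s × 1.240×10^-8 s) = 0.77498. Since d = βγcτ, x = βγ = β/√(1−β²).
Solving: β² = x²/(1+x²) = 0.600594/1.600594 = 0.375232, so β = 0.6126.

0.6126c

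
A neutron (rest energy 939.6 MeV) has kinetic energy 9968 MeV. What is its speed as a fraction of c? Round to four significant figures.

0.9963c

γ = 1 + K/(mc²) = 1 + 9968/939.6 = 11.609.
β = √(1 − 1/γ²) = √(1 − 0.00742011) = √0.99257989 = 0.9963.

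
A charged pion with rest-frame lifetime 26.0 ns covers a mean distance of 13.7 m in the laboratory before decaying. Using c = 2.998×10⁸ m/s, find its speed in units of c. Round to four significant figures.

0.8692c

d = βγcτ ⇒ βγ = d/(cτ) = 13.70 m / (7.7948 m) = 1.7576.
β = (βγ)/√(1+(βγ)²) = 1.7576/√4.08916 = 0.8692.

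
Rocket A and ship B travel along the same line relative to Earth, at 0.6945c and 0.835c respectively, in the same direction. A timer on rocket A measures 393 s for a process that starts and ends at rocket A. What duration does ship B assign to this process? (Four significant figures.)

417.0 s

Transform rocket A's velocity into ship B's frame: (0.6945 − 0.835)/(1 − 0.6945·0.835) = −0.1405/0.4200925, so the relative speed is 0.33445c.
At |u| = 0.33445c, γ = (1 − 0.111857)^(−1/2) = 1.0611.
The clock on rocket A records proper time, so ship B measures Δt = γΔτ = 1.0611 × 393 = 417.0 s.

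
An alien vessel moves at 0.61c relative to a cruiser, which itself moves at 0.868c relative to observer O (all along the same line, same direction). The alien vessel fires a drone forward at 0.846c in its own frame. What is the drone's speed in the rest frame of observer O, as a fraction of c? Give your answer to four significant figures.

First combine the drone and alien vessel (S''→S'): u₁ = (0.846 + 0.61)/(1 + 0.846×0.61) = 1.456/1.51606 = 0.96038.
Then combine with the cruiser (S'→S): u = (0.96038 + 0.868)/(1 + 0.96038×0.868) = 1.82838/1.83360984 = 0.99715.

0.9971c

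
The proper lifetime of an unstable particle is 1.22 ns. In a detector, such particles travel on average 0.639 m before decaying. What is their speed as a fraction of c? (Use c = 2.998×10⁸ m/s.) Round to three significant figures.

0.868c

d = βγcτ ⇒ βγ = d/(cτ) = 0.6390 m / (0.365756 m) = 1.7471.
β = (βγ)/√(1+(βγ)²) = 1.7471/√4.05236 = 0.868.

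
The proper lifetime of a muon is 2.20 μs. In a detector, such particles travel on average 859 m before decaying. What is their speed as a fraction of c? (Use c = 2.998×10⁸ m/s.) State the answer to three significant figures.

0.793c

Let x = d/(cτ) = 859.0 m / (2.998×10⁸ m/s × 2.200×10^-6 s) = 1.3024. Since d = βγcτ, x = βγ = β/√(1−β²).
Solving: β² = x²/(1+x²) = 1.69625/2.69625 = 0.629115, so β = 0.793.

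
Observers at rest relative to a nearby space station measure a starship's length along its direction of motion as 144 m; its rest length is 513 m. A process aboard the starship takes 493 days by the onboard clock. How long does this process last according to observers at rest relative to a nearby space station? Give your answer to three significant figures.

1760 days

From L = L₀/γ: γ = 513/144 = 3.5625.
Δt = γΔτ = 3.5625 × 493 = 1760 days.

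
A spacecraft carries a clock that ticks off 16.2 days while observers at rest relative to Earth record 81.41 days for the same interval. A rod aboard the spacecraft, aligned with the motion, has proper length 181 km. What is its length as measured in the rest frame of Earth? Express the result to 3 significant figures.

36.0 km

From Δt = γΔτ: γ = 81.41/16.2 = 5.02531.
L = L₀/γ = 181/5.02531 = 36.0 km.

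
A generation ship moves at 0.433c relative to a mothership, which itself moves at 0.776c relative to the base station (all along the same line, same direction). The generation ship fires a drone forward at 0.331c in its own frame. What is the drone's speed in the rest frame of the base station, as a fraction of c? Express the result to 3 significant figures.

Compose velocities in two stages. Stage 1 (into S'): u₁ = (0.331+0.433)/(1+0.331×0.433) = 0.66823.
Stage 2 (into S): u = (0.66823+0.776)/(1+0.66823×0.776) = 0.95106, so the speed is 0.951c.

0.951c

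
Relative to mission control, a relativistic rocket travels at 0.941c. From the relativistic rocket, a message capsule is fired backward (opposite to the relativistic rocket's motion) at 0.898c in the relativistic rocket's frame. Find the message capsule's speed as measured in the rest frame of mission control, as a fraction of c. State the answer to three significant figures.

0.277c

Relativistic velocity addition: u = (u' + v)/(1 + u'v/c²), with u' = −0.898c and v = 0.941c.
Numerator: −0.898 + 0.941 = 0.043. Denominator: 1 + (−0.898)(0.941) = 0.154982.
u = 0.043/0.154982 = 0.27745, so the speed is 0.277c.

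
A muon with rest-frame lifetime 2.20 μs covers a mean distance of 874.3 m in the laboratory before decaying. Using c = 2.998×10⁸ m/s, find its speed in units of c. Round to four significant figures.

0.7983c

Lab distance = (lab lifetime)·v = γτ·βc, so βγ = d/(cτ) = 874.3/(2.998×10⁸ × 2.200×10^-6) = 1.3256.
With βγ = 1.3256: γ² = 1 + (βγ)² = 2.75722, and β = (βγ)/γ = 1.3256/1.66049 = 0.7983.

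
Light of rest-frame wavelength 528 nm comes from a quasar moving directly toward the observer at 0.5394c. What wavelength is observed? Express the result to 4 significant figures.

288.8 nm

Relativistic Doppler for wavelength: λ_obs = λ_src · √((1−β)/(1+β)).
With β = 0.5394: factor = √(0.4606/1.5394) = 0.547.
λ_obs = 528 × 0.547 = 288.8 nm.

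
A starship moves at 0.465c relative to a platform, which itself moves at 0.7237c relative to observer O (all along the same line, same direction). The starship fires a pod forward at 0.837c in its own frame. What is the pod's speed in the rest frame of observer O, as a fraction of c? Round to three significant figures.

0.990c

Compose velocities in two stages. Stage 1 (into S'): u₁ = (0.837+0.465)/(1+0.837×0.465) = 0.93723.
Stage 2 (into S): u = (0.93723+0.7237)/(1+0.93723×0.7237) = 0.98967, so the speed is 0.990c.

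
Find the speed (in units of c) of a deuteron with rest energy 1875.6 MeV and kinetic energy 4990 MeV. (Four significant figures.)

γ = 1 + K/(mc²) = 1 + 4990/1875.6 = 3.6605.
β = √(1 − 1/γ²) = √(1 − 0.074631) = √0.925369 = 0.9620.

0.9620c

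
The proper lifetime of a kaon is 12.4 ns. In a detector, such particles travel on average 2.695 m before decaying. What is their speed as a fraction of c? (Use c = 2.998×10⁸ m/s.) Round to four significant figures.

0.5869c

d = βγcτ ⇒ βγ = d/(cτ) = 2.695 m / (3.71752 m) = 0.72495.
β = (βγ)/√(1+(βγ)²) = 0.72495/√1.525553 = 0.5869.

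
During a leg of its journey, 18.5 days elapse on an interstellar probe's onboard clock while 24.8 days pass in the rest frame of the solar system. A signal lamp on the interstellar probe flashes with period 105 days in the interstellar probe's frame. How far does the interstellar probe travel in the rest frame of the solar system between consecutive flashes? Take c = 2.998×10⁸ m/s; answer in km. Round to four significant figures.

The time-dilation ratio gives γ = 24.8/18.5 = 1.34054.
β = √(1 − 1/γ²) = 0.66598. Lab-frame period = γτ = 1.34054×105 days = 140.76 days. Distance = βc × γτ = 0.66598 × 2.998×10⁸ m/s × 12161664 s = 2.4282×10^15 m = 2.428×10^12 km.

2.428×10^12 km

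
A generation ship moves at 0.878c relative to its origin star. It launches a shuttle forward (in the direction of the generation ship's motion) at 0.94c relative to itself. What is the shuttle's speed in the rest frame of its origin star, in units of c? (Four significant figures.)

0.9960c

In units of c, u = (u' + v)/(1 + u'v) with u' = 0.94 and v = 0.878.
Numerator: 0.94 + 0.878 = 1.818. Denominator: 1 + (0.94)(0.878) = 1.82532.
u = 1.818/1.82532 = 0.99599, so the speed is 0.9960c.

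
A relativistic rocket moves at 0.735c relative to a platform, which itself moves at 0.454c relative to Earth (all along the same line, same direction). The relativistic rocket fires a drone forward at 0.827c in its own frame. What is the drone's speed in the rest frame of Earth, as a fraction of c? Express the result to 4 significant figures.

Apply u = (u'+v)/(1+u'v) twice. Drone in the platform frame: (0.827+0.735)/(1+0.827·0.735) = 1.562/1.607845 = 0.97149c.
That velocity, transformed to the rest frame of Earth: (0.97149+0.454)/(1+0.97149·0.454) = 1.42549/1.44105646 = 0.9892c.

0.9892c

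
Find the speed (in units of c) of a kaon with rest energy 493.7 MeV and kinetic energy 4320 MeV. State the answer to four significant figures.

K = (γ−1)mc², so γ = 1 + 4320/493.7 = 9.7503.
Then v/c = √(1 − γ⁻²) = √(1 − 0.0105187) = √0.9894813 = 0.9947.

0.9947c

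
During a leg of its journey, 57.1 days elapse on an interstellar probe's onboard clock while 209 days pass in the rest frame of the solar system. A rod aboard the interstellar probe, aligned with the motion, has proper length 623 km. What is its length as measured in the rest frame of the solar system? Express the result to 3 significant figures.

From Δt = γΔτ: γ = 209/57.1 = 3.66025.
L = L₀/γ = 623/3.66025 = 170 km.

170 km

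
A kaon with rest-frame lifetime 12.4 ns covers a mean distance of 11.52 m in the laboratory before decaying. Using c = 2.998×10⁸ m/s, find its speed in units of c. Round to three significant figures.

Lab distance = (lab lifetime)·v = γτ·βc, so βγ = d/(cτ) = 11.52/(2.998×10⁸ × 1.240×10^-8) = 3.0988.
With βγ = 3.0988: γ² = 1 + (βγ)² = 10.60256, and β = (βγ)/γ = 3.0988/3.25616 = 0.952.

0.952c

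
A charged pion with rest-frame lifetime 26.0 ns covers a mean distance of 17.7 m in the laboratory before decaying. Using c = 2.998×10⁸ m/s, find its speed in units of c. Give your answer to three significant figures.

0.915c

Lab distance = (lab lifetime)·v = γτ·βc, so βγ = d/(cτ) = 17.70/(2.998×10⁸ × 2.600×10^-8) = 2.2707.
With βγ = 2.2707: γ² = 1 + (βγ)² = 6.15608, and β = (βγ)/γ = 2.2707/2.48114 = 0.915.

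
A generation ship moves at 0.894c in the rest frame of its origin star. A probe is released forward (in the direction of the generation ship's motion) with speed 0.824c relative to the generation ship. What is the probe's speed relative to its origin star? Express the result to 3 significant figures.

In units of c, u = (u' + v)/(1 + u'v) with u' = 0.824 and v = 0.894.
Numerator: 0.824 + 0.894 = 1.718. Denominator: 1 + (0.824)(0.894) = 1.736656.
u = 1.718/1.736656 = 0.98926, so the speed is 0.989c.

0.989c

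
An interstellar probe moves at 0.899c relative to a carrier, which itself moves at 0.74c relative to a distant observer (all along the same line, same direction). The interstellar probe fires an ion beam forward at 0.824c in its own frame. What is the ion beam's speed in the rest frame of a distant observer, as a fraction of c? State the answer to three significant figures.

0.998c

First combine the ion beam and interstellar probe (S''→S'): u₁ = (0.824 + 0.899)/(1 + 0.824×0.899) = 1.723/1.740776 = 0.98979.
Then combine with the carrier (S'→S): u = (0.98979 + 0.74)/(1 + 0.98979×0.74) = 1.72979/1.7324446 = 0.99847.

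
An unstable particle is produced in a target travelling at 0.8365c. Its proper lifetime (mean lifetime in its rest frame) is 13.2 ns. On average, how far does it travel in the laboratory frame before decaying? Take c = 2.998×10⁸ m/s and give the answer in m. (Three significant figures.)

6.04 m

γ = 1/√(1 − β²) = 1/√(1 − 0.69973225) = 1/√0.30026775 = 1/0.547967 = 1.8249.
Lab-frame lifetime: Δt = γτ = 1.8249 × 13.2 ns = 24.089 ns.
Distance: d = vΔt = 0.8365 × 2.998×10⁸ m/s × 2.4089×10^-8 s = 6.04 m.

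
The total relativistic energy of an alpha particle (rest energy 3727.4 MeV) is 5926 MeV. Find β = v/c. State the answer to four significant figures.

0.7774

Total energy E = γmc² gives γ = 5926/3727.4 = 1.5898.
Hence β = √(1 − 1/γ²) = √(1 − 0.395654) = √0.604346 = 0.7774.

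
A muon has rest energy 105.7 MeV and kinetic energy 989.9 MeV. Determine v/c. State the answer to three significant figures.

K = (γ−1)mc², so γ = 1 + 989.9/105.7 = 10.365.
Then v/c = √(1 − γ⁻²) = √(1 − 0.00930811) = √0.99069189 = 0.995.

0.995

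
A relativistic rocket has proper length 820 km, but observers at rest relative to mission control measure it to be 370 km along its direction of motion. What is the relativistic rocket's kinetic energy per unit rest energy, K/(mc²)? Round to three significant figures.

1.22

From L = L₀/γ: γ = 820/370 = 2.21622.
Since K = (γ−1)mc², K/(mc²) = 2.21622 − 1 = 1.22.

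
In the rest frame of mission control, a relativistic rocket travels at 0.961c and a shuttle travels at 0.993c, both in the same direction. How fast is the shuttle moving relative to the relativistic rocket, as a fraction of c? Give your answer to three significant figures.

0.700c

Transform to the relativistic rocket's frame: u' = (u − v)/(1 − uv/c²).
u' = (0.993 − 0.961)/(1 − 0.993×0.961) = 0.032/0.045727 = 0.69981.
Speed in the relativistic rocket's frame: 0.700c (in the same direction).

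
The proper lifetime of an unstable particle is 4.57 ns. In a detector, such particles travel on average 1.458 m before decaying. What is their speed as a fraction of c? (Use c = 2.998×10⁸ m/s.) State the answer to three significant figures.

0.729c

d = βγcτ ⇒ βγ = d/(cτ) = 1.458 m / (1.370086 m) = 1.0642.
β = (βγ)/√(1+(βγ)²) = 1.0642/√2.13252 = 0.729.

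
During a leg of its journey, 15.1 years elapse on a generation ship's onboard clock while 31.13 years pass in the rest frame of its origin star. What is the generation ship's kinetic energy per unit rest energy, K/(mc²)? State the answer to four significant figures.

1.062

From Δt = γΔτ: γ = 31.13/15.1 = 2.06159.
Since K = (γ−1)mc², K/(mc²) = 2.06159 − 1 = 1.062.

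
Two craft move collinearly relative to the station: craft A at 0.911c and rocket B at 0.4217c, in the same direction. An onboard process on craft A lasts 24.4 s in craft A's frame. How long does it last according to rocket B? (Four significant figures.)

The velocity of craft A relative to rocket B is (0.911 − 0.4217)c / (1 − 0.911×0.4217) = 0.79454c; relative speed 0.79454c.
At |u| = 0.79454c, γ = (1 − 0.631294)^(−1/2) = 1.6469.
Craft A's interval is proper; time dilation gives Δt_B = γΔτ = 1.6469 × 24.4 s = 40.18 s.

40.18 s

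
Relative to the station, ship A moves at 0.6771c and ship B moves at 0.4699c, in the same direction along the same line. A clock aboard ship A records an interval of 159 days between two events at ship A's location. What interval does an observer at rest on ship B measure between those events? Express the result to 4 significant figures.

The velocity of ship A relative to ship B is (0.6771 − 0.4699)c / (1 − 0.6771×0.4699) = 0.30389c; relative speed 0.30389c.
At |u| = 0.30389c, γ = (1 − 0.0923491)^(−1/2) = 1.0496.
Ship A's interval is proper; time dilation gives Δt_B = γΔτ = 1.0496 × 159 days = 166.9 days.

166.9 days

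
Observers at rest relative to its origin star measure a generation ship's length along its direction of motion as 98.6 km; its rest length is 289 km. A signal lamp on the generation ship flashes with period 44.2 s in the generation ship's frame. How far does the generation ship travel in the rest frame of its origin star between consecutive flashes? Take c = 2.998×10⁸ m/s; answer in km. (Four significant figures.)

3.651×10^7 km

From L = L₀/γ: γ = 289/98.6 = 2.93103.
β = √(1 − 1/γ²) = 0.94. Lab-frame period = γτ = 2.93103×44.2 s = 129.55 s. Distance = βc × γτ = 0.94 × 2.998×10⁸ m/s × 129.55 s = 3.6509×10^10 m = 3.651×10^7 km.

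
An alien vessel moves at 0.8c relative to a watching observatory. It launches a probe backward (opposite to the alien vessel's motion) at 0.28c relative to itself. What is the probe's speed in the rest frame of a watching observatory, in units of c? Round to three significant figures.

In units of c, u = (u' + v)/(1 + u'v) with u' = −0.28 and v = 0.8.
Numerator: −0.28 + 0.8 = 0.52. Denominator: 1 + (−0.28)(0.8) = 0.776.
u = 0.52/0.776 = 0.6701, so the speed is 0.670c.

0.670c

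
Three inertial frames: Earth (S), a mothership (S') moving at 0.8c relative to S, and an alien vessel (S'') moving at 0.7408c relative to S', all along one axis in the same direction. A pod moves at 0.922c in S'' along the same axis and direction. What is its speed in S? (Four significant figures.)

First combine the pod and alien vessel (S''→S'): u₁ = (0.922 + 0.7408)/(1 + 0.922×0.7408) = 1.6628/1.6830176 = 0.98799.
Then combine with the mothership (S'→S): u = (0.98799 + 0.8)/(1 + 0.98799×0.8) = 1.78799/1.790392 = 0.99866.

0.9987c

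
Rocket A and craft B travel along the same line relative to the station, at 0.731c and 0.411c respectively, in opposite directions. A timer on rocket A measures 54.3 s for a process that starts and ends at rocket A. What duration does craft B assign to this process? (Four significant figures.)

113.5 s

Transform rocket A's velocity into craft B's frame: (0.731 + 0.411)/(1 + 0.731·0.411) = 1.142/1.300441, so the relative speed is 0.87816c.
γ for this relative speed: γ = 1/√(1 − 0.771165) = 2.0904.
The clock on rocket A records proper time, so craft B measures Δt = γΔτ = 2.0904 × 54.3 = 113.5 s.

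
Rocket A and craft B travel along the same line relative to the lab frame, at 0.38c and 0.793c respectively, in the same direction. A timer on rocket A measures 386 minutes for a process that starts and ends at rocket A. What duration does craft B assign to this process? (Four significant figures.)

Speed of rocket A in craft B's frame: u = (v_A − v_B)/(1 − v_A v_B/c²) = (0.38 − 0.793)/(1 − 0.38×0.793) = −0.413/0.69866 = −0.59113; |u| = 0.59113c.
γ for this relative speed: γ = 1/√(1 − 0.349435) = 1.2398.
Rocket A's interval is proper; time dilation gives Δt_B = γΔτ = 1.2398 × 386 minutes = 478.6 minutes.

478.6 minutes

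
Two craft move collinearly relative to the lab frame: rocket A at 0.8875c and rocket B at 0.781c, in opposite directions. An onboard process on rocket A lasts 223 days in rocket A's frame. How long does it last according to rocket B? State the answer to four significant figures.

The velocity of rocket A relative to rocket B is (0.8875 + 0.781)c / (1 + 0.8875×0.781) = 0.98545c; relative speed 0.98545c.
At |u| = 0.98545c, γ = (1 − 0.971112)^(−1/2) = 5.8836.
Rocket A's interval is proper; time dilation gives Δt_B = γΔτ = 5.8836 × 223 days = 1312 days.

1312 days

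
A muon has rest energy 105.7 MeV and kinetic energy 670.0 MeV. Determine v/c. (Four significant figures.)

γ = 1 + K/(mc²) = 1 + 670.0/105.7 = 7.3387.
β = √(1 − 1/γ²) = √(1 − 0.0185679) = √0.9814321 = 0.9907.

0.9907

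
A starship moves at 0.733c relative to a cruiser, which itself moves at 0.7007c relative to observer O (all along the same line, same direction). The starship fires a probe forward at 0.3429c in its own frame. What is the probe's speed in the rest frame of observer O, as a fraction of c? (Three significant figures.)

First combine the probe and starship (S''→S'): u₁ = (0.3429 + 0.733)/(1 + 0.3429×0.733) = 1.0759/1.2513457 = 0.85979.
Then combine with the cruiser (S'→S): u = (0.85979 + 0.7007)/(1 + 0.85979×0.7007) = 1.56049/1.602454853 = 0.97381.

0.974c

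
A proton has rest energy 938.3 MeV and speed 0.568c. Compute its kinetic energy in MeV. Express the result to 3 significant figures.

202 MeV

γ = 1/√(1 − β²) = 1/√(1 − 0.322624) = 1/√0.677376 = 1/0.823029 = 1.21502.
Kinetic energy: K = (γ − 1)mc² = (1.21502 − 1) × 938.3 MeV = 0.21502 × 938.3 = 202 MeV.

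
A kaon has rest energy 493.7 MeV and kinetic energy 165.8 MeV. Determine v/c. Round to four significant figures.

γ = 1 + K/(mc²) = 1 + 165.8/493.7 = 1.3358.
β = √(1 − 1/γ²) = √(1 − 0.560425) = √0.439575 = 0.6630.

0.6630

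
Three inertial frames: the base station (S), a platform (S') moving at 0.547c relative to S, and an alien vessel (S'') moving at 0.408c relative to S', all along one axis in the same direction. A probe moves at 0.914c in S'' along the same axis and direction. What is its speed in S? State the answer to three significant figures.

0.989c

Compose velocities in two stages. Stage 1 (into S'): u₁ = (0.914+0.408)/(1+0.914×0.408) = 0.96292.
Stage 2 (into S): u = (0.96292+0.547)/(1+0.96292×0.547) = 0.989, so the speed is 0.989c.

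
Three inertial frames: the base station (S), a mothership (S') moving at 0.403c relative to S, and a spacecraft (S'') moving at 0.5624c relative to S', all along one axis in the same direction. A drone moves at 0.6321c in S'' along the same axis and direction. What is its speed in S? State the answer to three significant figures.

Apply u = (u'+v)/(1+u'v) twice. Drone in the mothership frame: (0.6321+0.5624)/(1+0.6321·0.5624) = 1.1945/1.35549304 = 0.88123c.
That velocity, transformed to the rest frame of the base station: (0.88123+0.403)/(1+0.88123·0.403) = 1.28423/1.35513569 = 0.94768c.

0.948c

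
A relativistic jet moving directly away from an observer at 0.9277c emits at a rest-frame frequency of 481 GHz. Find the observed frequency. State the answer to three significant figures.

Relativistic Doppler (source moving away): f_obs = f_src · √((1−β)/(1+β)).
With β = 0.9277: factor = √(0.0723/1.9277) = 0.19366.
f_obs = 481 × 0.19366 = 93.2 GHz.

93.2 GHz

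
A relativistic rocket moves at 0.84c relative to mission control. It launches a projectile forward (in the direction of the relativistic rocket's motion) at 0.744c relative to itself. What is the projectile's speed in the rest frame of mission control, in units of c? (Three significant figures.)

In units of c, u = (u' + v)/(1 + u'v) with u' = 0.744 and v = 0.84.
Numerator: 0.744 + 0.84 = 1.584. Denominator: 1 + (0.744)(0.84) = 1.62496.
u = 1.584/1.62496 = 0.97479, so the speed is 0.975c.

0.975c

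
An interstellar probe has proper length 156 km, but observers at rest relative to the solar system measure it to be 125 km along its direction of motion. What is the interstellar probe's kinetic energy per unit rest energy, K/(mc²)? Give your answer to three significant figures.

0.248

Length contraction gives γ = L₀/L = 156/125 = 1.248.
Since K = (γ−1)mc², K/(mc²) = 1.248 − 1 = 0.248.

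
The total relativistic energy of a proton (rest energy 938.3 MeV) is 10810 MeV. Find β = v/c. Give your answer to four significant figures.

0.9962

γ = E/(mc²) = 10810/938.3 = 11.521.
β = √(1 − 1/γ²) = √(1 − 0.0075339) = √0.9924661 = 0.9962.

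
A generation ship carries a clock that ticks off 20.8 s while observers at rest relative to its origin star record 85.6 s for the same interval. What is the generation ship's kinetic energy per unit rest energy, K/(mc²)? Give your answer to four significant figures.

3.115

From Δt = γΔτ: γ = 85.6/20.8 = 4.11538.
K/(mc²) = γ − 1 = 4.11538 − 1 = 3.115.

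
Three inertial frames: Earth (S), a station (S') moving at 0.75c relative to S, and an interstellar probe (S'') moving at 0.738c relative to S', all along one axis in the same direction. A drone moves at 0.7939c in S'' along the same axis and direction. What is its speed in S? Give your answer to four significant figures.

0.9951c

First combine the drone and interstellar probe (S''→S'): u₁ = (0.7939 + 0.738)/(1 + 0.7939×0.738) = 1.5319/1.5858982 = 0.96595.
Then combine with the station (S'→S): u = (0.96595 + 0.75)/(1 + 0.96595×0.75) = 1.71595/1.7244625 = 0.99506.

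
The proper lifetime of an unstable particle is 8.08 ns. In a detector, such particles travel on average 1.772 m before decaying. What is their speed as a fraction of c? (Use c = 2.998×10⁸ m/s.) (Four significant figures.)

0.5904c

d = βγcτ ⇒ βγ = d/(cτ) = 1.772 m / (2.422384 m) = 0.73151.
β = (βγ)/√(1+(βγ)²) = 0.73151/√1.535107 = 0.5904.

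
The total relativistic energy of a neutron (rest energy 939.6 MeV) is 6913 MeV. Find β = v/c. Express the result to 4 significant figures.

Total energy E = γmc² gives γ = 6913/939.6 = 7.3574.
Hence β = √(1 − 1/γ²) = √(1 − 0.0184736) = √0.9815264 = 0.9907.

0.9907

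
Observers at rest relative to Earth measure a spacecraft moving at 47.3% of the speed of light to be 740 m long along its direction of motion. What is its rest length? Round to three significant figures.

γ = 1/√(1 − β²) = 1/√(1 − 0.223729) = 1/√0.776271 = 1/0.881062 = 1.135.
Proper length: L₀ = γ·L = 1.135 × 740 = 840 m.

840 m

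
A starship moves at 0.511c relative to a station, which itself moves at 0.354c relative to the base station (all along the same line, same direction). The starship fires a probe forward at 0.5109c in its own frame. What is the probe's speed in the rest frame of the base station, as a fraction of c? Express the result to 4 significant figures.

First combine the probe and starship (S''→S'): u₁ = (0.5109 + 0.511)/(1 + 0.5109×0.511) = 1.0219/1.2610699 = 0.81034.
Then combine with the station (S'→S): u = (0.81034 + 0.354)/(1 + 0.81034×0.354) = 1.16434/1.28686036 = 0.90479.

0.9048c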